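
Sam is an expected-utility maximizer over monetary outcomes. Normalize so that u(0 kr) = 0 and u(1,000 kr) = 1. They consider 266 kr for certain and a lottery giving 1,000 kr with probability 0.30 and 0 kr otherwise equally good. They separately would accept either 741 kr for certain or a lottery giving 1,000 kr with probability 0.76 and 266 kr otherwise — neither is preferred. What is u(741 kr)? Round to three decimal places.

0.832

From the first indifference, u(266 kr) = 0.30·u(1,000 kr) + 0.70·u(0 kr) = 0.30·1 + 0.70·0 = 0.30.
Chaining: u(741 kr) = 0.76·1.00 + 0.24·0.30 = 0.8320.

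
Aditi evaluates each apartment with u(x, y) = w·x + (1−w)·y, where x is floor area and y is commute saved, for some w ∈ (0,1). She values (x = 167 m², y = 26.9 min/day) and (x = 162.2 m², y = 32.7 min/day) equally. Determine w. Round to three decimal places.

Equating utilities: w·167 + (1−w)·26.9 = w·162.2 + (1−w)·32.7.
w·(167−162.2) = (1−w)·(32.7−26.9), i.e. w·4.8 = (1−w)·5.8.
The marginal rate of substitution is 5.8/4.8, so w = 5.8/(4.8+5.8) = 0.547.

w = 0.547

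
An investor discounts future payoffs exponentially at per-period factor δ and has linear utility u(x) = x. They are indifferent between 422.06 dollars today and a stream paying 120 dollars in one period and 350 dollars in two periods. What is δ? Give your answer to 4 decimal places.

The stream is worth 120δ + 350δ² today, so 120δ + 350δ² = 422.06.
That is, 350δ² + 120δ − 422.06 = 0, a quadratic in δ.
By the quadratic formula (taking the positive root), δ = (−120 + √605284.00) / 700 ≈ 0.9400.

δ ≈ 0.9400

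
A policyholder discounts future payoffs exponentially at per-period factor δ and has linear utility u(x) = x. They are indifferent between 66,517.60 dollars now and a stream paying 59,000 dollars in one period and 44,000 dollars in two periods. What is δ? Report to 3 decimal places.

δ ≈ 0.730

Equating present values: 66517.60 = 59000δ + 44000δ².
That is, 44000δ² + 59000δ − 66517.60 = 0, a quadratic in δ.
The positive root is δ = [−59000 + √(59000² + 4·44000·66517.60)] / (2·44000) = (−59000 + 123240.000)/88000 ≈ 0.730.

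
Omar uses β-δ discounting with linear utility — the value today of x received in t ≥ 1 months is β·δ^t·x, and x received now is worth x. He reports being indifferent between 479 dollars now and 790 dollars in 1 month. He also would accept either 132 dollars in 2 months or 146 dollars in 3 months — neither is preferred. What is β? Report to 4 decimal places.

Both payoffs in the second observation are in the future, so β drops out: δ^2·132 = δ^3·146 ⇒ δ = 132/146 = 0.90411.
The first indifference: 479 = β·δ·790, so β = 479/(δ·790) = 479/(0.90411·790) ≈ 0.6706.

β ≈ 0.6706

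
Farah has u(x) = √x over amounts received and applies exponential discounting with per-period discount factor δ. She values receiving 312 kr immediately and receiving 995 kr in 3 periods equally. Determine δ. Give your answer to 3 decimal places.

δ ≈ 0.824

The payoff in 3 periods is discounted by δ^3, so u(312) = δ^3·u(995) and δ^3 = u(312)/u(995).
Since u(x) = √x, δ^3 = √(312/995) = 0.55997.
Taking the cube root: δ = 0.55997^(1/3) ≈ 0.824.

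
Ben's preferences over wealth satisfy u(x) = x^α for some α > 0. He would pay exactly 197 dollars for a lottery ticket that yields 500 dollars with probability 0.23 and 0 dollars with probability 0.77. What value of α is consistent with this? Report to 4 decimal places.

α ≈ 1.5779

Since u(0) = 0, the lottery's EU is 0.23·500^α.
Setting u(197) equal to that: 197^α = 0.23·500^α ⇒ (197/500)^α = 0.23.
Taking logs: α·ln(197/500) = ln(0.23), so α = -1.4696760 / -0.9314044 ≈ 1.5779.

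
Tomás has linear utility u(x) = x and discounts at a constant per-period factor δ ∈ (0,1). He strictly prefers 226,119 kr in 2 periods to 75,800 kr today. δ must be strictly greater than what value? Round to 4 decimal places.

δ > 0.5790

The preference means 75800 < δ^2·226119.
Hence δ^2 > 75800/226119 = 0.33522, and x ↦ x^(1/2) is increasing on (0,∞).
δ > 0.33522^(1/2) = 0.5790.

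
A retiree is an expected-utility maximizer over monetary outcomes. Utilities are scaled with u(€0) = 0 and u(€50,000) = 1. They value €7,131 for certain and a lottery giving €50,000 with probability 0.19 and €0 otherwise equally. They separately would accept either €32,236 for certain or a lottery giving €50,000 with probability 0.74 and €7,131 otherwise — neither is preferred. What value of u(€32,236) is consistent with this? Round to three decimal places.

0.789

First, u(€7,131) = 0.19·u(€50,000) + 0.81·u(€0) = 0.19.
Chaining: u(€32,236) = 0.74·1.00 + 0.26·0.19 = 0.7894.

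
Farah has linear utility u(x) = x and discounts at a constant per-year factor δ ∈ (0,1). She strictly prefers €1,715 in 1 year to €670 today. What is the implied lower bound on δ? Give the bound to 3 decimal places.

δ > 0.391

The preference means 670 < δ·1715.
So δ > 670/1715 = 0.39067.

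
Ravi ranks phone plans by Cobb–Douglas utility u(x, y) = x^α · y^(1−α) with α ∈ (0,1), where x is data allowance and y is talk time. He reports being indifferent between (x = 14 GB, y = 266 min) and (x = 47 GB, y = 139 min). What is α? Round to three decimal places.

α ≈ 0.349

Indifference: 14^α · 266^(1−α) = 47^α · 139^(1−α).
Taking logs: α·ln 14 + (1−α)·ln 266 = α·ln 47 + (1−α)·ln 139, i.e. α·-1.211090 = (1−α)·-0.649022.
So α/(1−α) = (-0.649022)/(-1.211090) = 0.535899, and α = 0.535899/1.535899 ≈ 0.349.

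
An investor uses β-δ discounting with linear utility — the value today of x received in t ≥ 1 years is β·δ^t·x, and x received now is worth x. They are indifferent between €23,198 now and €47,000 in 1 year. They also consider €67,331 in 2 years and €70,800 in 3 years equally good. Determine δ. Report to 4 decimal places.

Both payoffs in the second observation are in the future, so β drops out: δ^2·67331 = δ^3·70800 ⇒ δ = 67331/70800 = 0.95100.

δ ≈ 0.9510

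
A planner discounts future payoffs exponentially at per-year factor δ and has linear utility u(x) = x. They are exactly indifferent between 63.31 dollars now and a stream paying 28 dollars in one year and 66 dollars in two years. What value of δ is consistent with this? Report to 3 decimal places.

Present value of the stream is 28·δ + 66·δ². Indifference gives 28δ + 66δ² = 63.31.
That is, 66δ² + 28δ − 63.31 = 0, a quadratic in δ.
δ = (−28 + √(28² + 4·66·63.31)) / (2·66) = (−28 + √17497.84) / 132 ≈ 0.790.

δ ≈ 0.790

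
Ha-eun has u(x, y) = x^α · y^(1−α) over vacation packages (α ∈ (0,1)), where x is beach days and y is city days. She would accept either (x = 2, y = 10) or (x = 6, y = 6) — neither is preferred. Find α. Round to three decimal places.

α ≈ 0.317

Set the two utilities equal: 2^α·10^(1−α) = 6^α·6^(1−α).
Rearrange to (2/6)^α = (6/10)^(1−α) and take logs: α·-1.098612 = (1−α)·-0.510826.
Thus α·(-1.609438) = -0.510826, so α = -0.510826/-1.609438 ≈ 0.317.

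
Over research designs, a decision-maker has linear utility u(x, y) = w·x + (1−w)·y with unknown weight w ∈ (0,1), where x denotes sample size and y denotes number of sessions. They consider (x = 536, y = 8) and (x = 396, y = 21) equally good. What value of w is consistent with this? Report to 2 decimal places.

w = 0.08

u(536,8) = u(396,21) means w·536 + (1−w)·8 = w·396 + (1−w)·21.
Collecting terms: w·140 = (1−w)·13.
So w/(1−w) = 13/140 = 0.0929, giving w = 13/(140+13) = 0.08.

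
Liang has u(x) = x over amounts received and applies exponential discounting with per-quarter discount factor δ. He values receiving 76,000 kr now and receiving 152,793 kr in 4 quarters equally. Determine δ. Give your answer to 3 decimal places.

δ ≈ 0.840

Indifference means u(76000) = δ^4 · u(152793), so δ^4 = u(76000)/u(152793).
With u(x) = x: δ^4 = 76000/152793 = 0.49740.
Taking the 4th root: δ = 0.49740^(1/4) ≈ 0.840.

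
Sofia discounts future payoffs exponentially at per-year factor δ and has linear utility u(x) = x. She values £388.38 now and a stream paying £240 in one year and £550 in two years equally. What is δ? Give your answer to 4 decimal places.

δ ≈ 0.6500

Equating present values: 388.38 = 240δ + 550δ².
So 550δ² + 240δ − 388.38 = 0.
The positive root is δ = [−240 + √(240² + 4·550·388.38)] / (2·550) = (−240 + 955.006)/1100 ≈ 0.6500.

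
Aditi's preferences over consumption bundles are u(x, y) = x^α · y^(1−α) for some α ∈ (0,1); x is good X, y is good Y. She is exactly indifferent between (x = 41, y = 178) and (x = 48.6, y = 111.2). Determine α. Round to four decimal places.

Indifference: 41^α · 178^(1−α) = 48.6^α · 111.2^(1−α).
(41/48.6)^α = (111.2/178)^(1−α); take logs: α·ln(41/48.6) = (1−α)·ln(111.2/178), i.e. α·-0.1700515 = (1−α)·-0.4704532.
So α/(1−α) = (-0.4704532)/(-0.1700515) = 2.7665337, and α = 2.7665337/3.7665337 ≈ 0.7345.

α ≈ 0.7345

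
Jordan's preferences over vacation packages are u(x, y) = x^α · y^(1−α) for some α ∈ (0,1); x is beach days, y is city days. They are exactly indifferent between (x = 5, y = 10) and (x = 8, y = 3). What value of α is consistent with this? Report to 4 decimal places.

α ≈ 0.7192

The Cobb–Douglas utilities coincide, so 5^α·10^(1−α) = 8^α·3^(1−α).
Rearrange to (5/8)^α = (3/10)^(1−α) and take logs: α·-0.4700036 = (1−α)·-1.2039728.
With A = -0.4700036 and B = -1.2039728: α·A = (1−α)·B, so α = B/(A+B) = -1.2039728/-1.6739764 ≈ 0.7192.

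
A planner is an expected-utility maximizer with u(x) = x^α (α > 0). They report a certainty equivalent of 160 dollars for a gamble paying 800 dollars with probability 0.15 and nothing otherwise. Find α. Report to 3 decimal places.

The lottery's expected utility is 0.15·u(800) + 0.85·u(0) = 0.15·800^α (since u(0) = 0 for α > 0).
Equating: 160^α = 0.15·800^α, i.e. 0.2000^α = 0.15.
Take logs: α = ln 0.15 / ln(160/800) ≈ 1.17875.

α ≈ 1.179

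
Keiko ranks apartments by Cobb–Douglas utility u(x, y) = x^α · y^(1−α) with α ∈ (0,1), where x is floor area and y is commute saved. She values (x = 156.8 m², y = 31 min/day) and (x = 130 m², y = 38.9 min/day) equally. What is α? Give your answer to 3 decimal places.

α ≈ 0.548

Set the two utilities equal: 156.8^α·31^(1−α) = 130^α·38.9^(1−α).
Rearrange to (156.8/130)^α = (38.9/31)^(1−α) and take logs: α·0.187437 = (1−α)·0.227007.
With A = 0.187437 and B = 0.227007: α·A = (1−α)·B, so α = B/(A+B) = 0.227007/0.414444 ≈ 0.548.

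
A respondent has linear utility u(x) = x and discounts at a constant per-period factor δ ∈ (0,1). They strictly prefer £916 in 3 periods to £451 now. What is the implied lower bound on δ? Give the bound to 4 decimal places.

Under u(x) = x this choice says 451 < δ^3·916.
So δ^3 > 451/916 = 0.49236; taking the cube root of both positive sides preserves the inequality.
δ > (451/916)^(1/3) ≈ 0.7896.

δ > 0.7896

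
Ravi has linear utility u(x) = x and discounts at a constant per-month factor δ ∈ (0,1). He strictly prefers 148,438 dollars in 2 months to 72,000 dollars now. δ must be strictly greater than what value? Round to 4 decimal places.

δ > 0.6965

Under u(x) = x this choice says 72000 < δ^2·148438.
Hence δ^2 > 72000/148438 = 0.48505, and x ↦ x^(1/2) is increasing on (0,∞).
δ > 0.48505^(1/2) = 0.6965.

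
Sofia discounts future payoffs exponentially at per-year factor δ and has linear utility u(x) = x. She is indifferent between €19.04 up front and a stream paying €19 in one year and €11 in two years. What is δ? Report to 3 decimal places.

δ ≈ 0.710

Present value of the stream is 19·δ + 11·δ². Indifference gives 19δ + 11δ² = 19.04.
Rearranged: 11δ² + 19δ − 19.04 = 0.
δ = (−19 + √(19² + 4·11·19.04)) / (2·11) = (−19 + √1198.76) / 22 ≈ 0.710.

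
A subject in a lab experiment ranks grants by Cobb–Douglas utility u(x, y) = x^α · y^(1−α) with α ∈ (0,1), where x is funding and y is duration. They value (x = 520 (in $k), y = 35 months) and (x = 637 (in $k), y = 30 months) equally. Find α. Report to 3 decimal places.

α ≈ 0.432

The Cobb–Douglas utilities coincide, so 520^α·35^(1−α) = 637^α·30^(1−α).
Taking logs: α·ln 520 + (1−α)·ln 35 = α·ln 637 + (1−α)·ln 30, i.e. α·-0.202941 = (1−α)·-0.154151.
With A = -0.202941 and B = -0.154151: α·A = (1−α)·B, so α = B/(A+B) = -0.154151/-0.357092 ≈ 0.432.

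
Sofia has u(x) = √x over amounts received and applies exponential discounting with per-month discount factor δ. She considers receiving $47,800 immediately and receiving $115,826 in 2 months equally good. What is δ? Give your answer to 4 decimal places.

The payoff in 2 months is discounted by δ^2, so u(47800) = δ^2·u(115826) and δ^2 = u(47800)/u(115826).
Since u(x) = √x, δ^2 = √(47800/115826) = 0.64241.
Hence δ = (0.64241)^(1/2) = 0.801504.

δ ≈ 0.8015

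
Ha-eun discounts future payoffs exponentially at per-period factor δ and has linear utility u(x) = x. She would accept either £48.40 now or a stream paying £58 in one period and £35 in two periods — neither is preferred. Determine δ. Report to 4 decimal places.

δ ≈ 0.6100

Present value of the stream is 58·δ + 35·δ². Indifference gives 58δ + 35δ² = 48.40.
So 35δ² + 58δ − 48.40 = 0.
δ = (−58 + √(58² + 4·35·48.40)) / (2·35) = (−58 + √10140.00) / 70 ≈ 0.6100.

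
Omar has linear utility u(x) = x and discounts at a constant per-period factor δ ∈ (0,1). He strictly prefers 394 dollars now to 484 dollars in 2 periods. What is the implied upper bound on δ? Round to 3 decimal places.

Comparing present values: 394 > δ^2·484.
So δ^2 < 394/484 = 0.81405; taking the square root of both positive sides preserves the inequality.
δ < 0.81405^(1/2) = 0.902.

δ < 0.902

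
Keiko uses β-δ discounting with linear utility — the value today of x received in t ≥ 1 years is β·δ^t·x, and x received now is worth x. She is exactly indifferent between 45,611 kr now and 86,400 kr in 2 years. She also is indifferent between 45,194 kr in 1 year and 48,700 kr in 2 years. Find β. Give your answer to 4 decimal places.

Both payoffs in the second observation are in the future, so β drops out: δ^1·45194 = δ^2·48700 ⇒ δ = 45194/48700 = 0.92801.
The first indifference: 45611 = β·δ^2·86400, so β = 45611/(δ^2·86400) = 45611/(0.86120·86400) ≈ 0.6130.

β ≈ 0.6130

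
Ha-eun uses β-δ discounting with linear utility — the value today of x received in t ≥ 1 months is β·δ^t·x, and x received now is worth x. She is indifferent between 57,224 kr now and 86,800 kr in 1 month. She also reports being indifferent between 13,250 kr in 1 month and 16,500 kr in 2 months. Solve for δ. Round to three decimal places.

δ ≈ 0.803

The second indifference involves only future payoffs, so β cancels: β·δ^1·13250 = β·δ^2·16500, giving δ = 13250/16500 = 0.80303.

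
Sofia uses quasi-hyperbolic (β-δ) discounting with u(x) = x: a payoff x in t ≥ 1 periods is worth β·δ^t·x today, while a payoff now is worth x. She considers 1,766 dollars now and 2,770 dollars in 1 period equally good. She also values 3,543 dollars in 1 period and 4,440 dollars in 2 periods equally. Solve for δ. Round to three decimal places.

δ ≈ 0.798

The second indifference involves only future payoffs, so β cancels: β·δ^1·3543 = β·δ^2·4440, giving δ = 3543/4440 = 0.79797.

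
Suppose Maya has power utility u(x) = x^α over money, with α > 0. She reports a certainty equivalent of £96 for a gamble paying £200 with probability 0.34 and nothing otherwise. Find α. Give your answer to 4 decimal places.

α ≈ 1.4698

The lottery's expected utility is 0.34·u(200) + 0.66·u(0) = 0.34·200^α (since u(0) = 0 for α > 0).
Equating: 96^α = 0.34·200^α, i.e. 0.4800^α = 0.34.
Take logs: α = ln 0.34 / ln(96/200) ≈ 1.469830.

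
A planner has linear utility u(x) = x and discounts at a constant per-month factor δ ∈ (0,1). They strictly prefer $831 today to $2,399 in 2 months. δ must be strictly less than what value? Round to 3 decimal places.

Comparing present values: 831 > δ^2·2399.
Hence δ^2 < 831/2399 = 0.34639, and x ↦ x^(1/2) is increasing on (0,∞).
δ < (831/2399)^(1/2) ≈ 0.589.

δ < 0.589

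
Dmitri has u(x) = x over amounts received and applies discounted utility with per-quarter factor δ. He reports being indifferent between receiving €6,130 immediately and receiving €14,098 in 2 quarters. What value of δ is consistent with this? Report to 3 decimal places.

δ ≈ 0.659

Indifference means u(6130) = δ^2 · u(14098), so δ^2 = u(6130)/u(14098).
With u(x) = x: δ^2 = 6130/14098 = 0.43481.
Hence δ = (0.43481)^(1/2) = 0.65940.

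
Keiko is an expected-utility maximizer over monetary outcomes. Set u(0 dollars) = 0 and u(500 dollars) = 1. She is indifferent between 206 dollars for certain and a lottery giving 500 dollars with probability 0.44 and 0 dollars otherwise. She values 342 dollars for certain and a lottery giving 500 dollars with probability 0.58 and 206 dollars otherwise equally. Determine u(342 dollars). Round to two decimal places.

The first gamble pins u(206 dollars): it must equal 0.44·1 + 0.56·0 = 0.44.
Then u(342 dollars) = 0.58·u(500 dollars) + 0.42·u(206 dollars) = 0.58·1.00 + 0.42·0.44 = 0.7648.

0.76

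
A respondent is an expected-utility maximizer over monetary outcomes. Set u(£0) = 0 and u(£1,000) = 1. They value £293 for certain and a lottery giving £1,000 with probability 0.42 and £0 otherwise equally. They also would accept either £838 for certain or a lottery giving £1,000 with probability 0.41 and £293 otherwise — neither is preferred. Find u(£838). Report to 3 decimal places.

From the first indifference, u(£293) = 0.42·u(£1,000) + 0.58·u(£0) = 0.42·1 + 0.58·0 = 0.42.
Chaining: u(£838) = 0.41·1.00 + 0.59·0.42 = 0.6578.

0.658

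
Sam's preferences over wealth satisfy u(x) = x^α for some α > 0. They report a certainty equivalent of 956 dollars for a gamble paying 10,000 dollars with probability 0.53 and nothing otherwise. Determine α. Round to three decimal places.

α ≈ 0.270

EU(lottery) = 0.53·10000^α + 0.47·0 = 0.53·10000^α.
Indifference: 956^α = 0.53·10000^α, so (956/10000)^α = 0.53.
Take logs: α = ln 0.53 / ln(956/10000) ≈ 0.27044.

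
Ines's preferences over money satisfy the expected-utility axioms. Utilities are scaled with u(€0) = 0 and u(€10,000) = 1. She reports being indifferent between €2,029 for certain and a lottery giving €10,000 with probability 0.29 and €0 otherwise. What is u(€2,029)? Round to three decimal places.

By the standard-gamble method, u(€2,029) is just the indifference probability on the best outcome: 0.29.

0.290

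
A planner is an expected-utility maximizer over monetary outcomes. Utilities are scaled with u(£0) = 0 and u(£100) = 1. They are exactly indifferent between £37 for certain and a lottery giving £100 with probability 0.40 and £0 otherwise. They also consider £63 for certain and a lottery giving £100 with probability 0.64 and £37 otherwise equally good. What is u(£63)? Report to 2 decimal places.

0.78

First, u(£37) = 0.40·u(£100) + 0.60·u(£0) = 0.40.
Then u(£63) = 0.64·u(£100) + 0.36·u(£37) = 0.64·1.00 + 0.36·0.40 = 0.7840.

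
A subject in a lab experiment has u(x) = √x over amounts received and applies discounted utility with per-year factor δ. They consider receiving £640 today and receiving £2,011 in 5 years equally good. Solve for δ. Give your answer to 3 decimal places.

Indifference means u(640) = δ^5 · u(2011), so δ^5 = u(640)/u(2011).
Since u(x) = √x, δ^5 = √(640/2011) = 0.56414.
Taking the 5th root: δ = 0.56414^(1/5) ≈ 0.892.

δ ≈ 0.892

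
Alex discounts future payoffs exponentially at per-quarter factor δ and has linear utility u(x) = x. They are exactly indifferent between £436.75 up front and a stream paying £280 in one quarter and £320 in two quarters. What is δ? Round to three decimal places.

δ ≈ 0.810

Equating present values: 436.75 = 280δ + 320δ².
That is, 320δ² + 280δ − 436.75 = 0, a quadratic in δ.
The positive root is δ = [−280 + √(280² + 4·320·436.75)] / (2·320) = (−280 + 798.398)/640 ≈ 0.810.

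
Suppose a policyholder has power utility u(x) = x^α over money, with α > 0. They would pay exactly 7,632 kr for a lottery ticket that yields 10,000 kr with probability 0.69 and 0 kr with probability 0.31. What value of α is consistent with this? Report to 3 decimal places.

EU(lottery) = 0.69·10000^α + 0.31·0 = 0.69·10000^α.
Setting u(7632) equal to that: 7632^α = 0.69·10000^α ⇒ (7632/10000)^α = 0.69.
Taking logs: α·ln(7632/10000) = ln(0.69), so α = -0.371064 / -0.270235 ≈ 1.373.

α ≈ 1.373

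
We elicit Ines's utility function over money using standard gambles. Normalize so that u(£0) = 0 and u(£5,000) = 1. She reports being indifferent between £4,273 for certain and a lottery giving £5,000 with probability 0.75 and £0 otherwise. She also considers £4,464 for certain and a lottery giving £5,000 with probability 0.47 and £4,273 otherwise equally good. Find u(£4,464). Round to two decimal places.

0.87

First, u(£4,273) = 0.75·u(£5,000) + 0.25·u(£0) = 0.75.
The second indifference gives u(£4,464) = 0.47·u(£5,000) + 0.53·u(£4,273) = 0.47·1.00 + 0.53·0.75 = 0.8675.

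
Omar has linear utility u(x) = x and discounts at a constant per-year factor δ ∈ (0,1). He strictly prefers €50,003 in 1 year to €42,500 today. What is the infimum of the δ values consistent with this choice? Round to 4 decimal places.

δ > 0.8499

Under u(x) = x this choice says 42500 < δ·50003.
Dividing through by 50003 gives δ > 0.84995.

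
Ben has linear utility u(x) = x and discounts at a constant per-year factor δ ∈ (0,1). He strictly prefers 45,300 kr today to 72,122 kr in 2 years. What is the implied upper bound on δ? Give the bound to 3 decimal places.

Comparing present values: 45300 > δ^2·72122.
So δ^2 < 45300/72122 = 0.62810; taking the square root of both positive sides preserves the inequality.
δ < (45300/72122)^(1/2) ≈ 0.793.

δ < 0.793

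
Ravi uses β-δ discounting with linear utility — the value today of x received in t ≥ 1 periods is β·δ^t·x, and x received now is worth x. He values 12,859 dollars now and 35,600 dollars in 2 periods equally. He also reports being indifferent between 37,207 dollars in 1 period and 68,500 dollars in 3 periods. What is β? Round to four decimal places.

β ≈ 0.6650

The second indifference involves only future payoffs, so β cancels: β·δ^1·37207 = β·δ^3·68500, giving δ^2 = 37207/68500 = 0.54317, so δ = 0.73700.
Substituting δ into 12859 = β·δ^2·35600: β = 12859/(19336.777) ≈ 0.6650.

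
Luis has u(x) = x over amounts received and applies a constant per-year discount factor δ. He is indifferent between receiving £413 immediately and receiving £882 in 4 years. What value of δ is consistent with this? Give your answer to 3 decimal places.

δ ≈ 0.827

The payoff in 4 years is discounted by δ^4, so u(413) = δ^4·u(882) and δ^4 = u(413)/u(882).
With u(x) = x: δ^4 = 413/882 = 0.46825.
Taking the 4th root: δ = 0.46825^(1/4) ≈ 0.827.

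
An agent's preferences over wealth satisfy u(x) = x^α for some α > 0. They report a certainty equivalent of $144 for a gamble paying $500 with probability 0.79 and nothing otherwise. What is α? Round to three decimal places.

EU(lottery) = 0.79·500^α + 0.21·0 = 0.79·500^α.
Setting u(144) equal to that: 144^α = 0.79·500^α ⇒ (144/500)^α = 0.79.
Taking logs: α·ln(144/500) = ln(0.79), so α = -0.235722 / -1.244795 ≈ 0.189.

α ≈ 0.189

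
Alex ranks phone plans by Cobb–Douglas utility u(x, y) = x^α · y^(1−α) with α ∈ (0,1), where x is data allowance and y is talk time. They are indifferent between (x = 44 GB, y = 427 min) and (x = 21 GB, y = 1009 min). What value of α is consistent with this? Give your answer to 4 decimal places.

Indifference: 44^α · 427^(1−α) = 21^α · 1009^(1−α).
(44/21)^α = (1009/427)^(1−α); take logs: α·ln(44/21) = (1−α)·ln(1009/427), i.e. α·0.7396672 = (1−α)·0.8599310.
With A = 0.7396672 and B = 0.8599310: α·A = (1−α)·B, so α = B/(A+B) = 0.8599310/1.5995982 ≈ 0.5376.

α ≈ 0.5376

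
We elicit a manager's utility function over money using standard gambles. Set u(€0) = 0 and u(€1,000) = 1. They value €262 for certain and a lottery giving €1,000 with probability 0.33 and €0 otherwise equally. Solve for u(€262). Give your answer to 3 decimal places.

0.330

u(€262) equals the lottery's expected utility: 0.33·1 + 0.67·0 = 0.33.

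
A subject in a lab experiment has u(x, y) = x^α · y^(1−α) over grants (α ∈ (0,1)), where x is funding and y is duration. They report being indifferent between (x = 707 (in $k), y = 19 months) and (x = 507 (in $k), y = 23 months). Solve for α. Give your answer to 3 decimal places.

Indifference: 707^α · 19^(1−α) = 507^α · 23^(1−α).
(707/507)^α = (23/19)^(1−α); take logs: α·ln(707/507) = (1−α)·ln(23/19), i.e. α·0.332520 = (1−α)·0.191055.
With A = 0.332520 and B = 0.191055: α·A = (1−α)·B, so α = B/(A+B) = 0.191055/0.523575 ≈ 0.365.

α ≈ 0.365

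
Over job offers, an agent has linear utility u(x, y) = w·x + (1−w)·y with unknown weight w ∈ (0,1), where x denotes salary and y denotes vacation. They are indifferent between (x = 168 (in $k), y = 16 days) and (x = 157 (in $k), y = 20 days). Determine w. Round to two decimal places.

w = 0.27

u(168,16) = u(157,20) means w·168 + (1−w)·16 = w·157 + (1−w)·20.
Rearranging, 11·w − 4·(1−w) = 0.
Hence w = 4/(11+4) = 4/15 = 0.27.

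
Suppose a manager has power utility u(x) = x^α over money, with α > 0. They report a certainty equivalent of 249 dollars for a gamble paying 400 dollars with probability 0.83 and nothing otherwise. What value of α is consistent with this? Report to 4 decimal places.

EU(lottery) = 0.83·400^α + 0.17·0 = 0.83·400^α.
Indifference: 249^α = 0.83·400^α, so (249/400)^α = 0.83.
Take logs: α = ln 0.83 / ln(249/400) ≈ 0.393091.

α ≈ 0.3931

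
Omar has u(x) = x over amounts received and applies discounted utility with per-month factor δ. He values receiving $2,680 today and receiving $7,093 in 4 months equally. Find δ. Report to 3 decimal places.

Indifference means u(2680) = δ^4 · u(7093), so δ^4 = u(2680)/u(7093).
With u(x) = x: δ^4 = 2680/7093 = 0.37784.
Taking the 4th root: δ = 0.37784^(1/4) ≈ 0.784.

δ ≈ 0.784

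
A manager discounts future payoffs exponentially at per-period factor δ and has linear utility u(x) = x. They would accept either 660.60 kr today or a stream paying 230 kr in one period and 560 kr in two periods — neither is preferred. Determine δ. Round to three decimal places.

δ ≈ 0.900

The stream is worth 230δ + 560δ² today, so 230δ + 560δ² = 660.60.
So 560δ² + 230δ − 660.60 = 0.
By the quadratic formula (taking the positive root), δ = (−230 + √1532644.00) / 1120 ≈ 0.900.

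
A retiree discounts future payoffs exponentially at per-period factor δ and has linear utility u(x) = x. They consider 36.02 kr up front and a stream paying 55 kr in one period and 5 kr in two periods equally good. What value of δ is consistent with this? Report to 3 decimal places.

The stream is worth 55δ + 5δ² today, so 55δ + 5δ² = 36.02.
So 5δ² + 55δ − 36.02 = 0.
δ = (−55 + √(55² + 4·5·36.02)) / (2·5) = (−55 + √3745.40) / 10 ≈ 0.620.

δ ≈ 0.620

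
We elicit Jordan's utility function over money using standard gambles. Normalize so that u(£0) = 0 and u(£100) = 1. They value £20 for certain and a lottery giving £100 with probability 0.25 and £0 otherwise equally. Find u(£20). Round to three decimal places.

By the standard-gamble method, u(£20) is just the indifference probability on the best outcome: 0.25.

0.250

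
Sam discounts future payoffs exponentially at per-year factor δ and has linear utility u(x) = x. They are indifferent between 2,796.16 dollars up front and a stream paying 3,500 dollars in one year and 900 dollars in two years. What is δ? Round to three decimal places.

δ ≈ 0.680

Equating present values: 2796.16 = 3500δ + 900δ².
Rearranged: 900δ² + 3500δ − 2796.16 = 0.
By the quadratic formula (taking the positive root), δ = (−3500 + √22316176.00) / 1800 ≈ 0.680.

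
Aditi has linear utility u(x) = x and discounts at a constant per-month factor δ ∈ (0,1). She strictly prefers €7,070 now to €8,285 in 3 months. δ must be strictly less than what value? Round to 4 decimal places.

δ < 0.9485

Comparing present values: 7070 > δ^3·8285.
So δ^3 < 7070/8285 = 0.85335; taking the cube root of both positive sides preserves the inequality.
δ < 0.85335^(1/3) = 0.9485.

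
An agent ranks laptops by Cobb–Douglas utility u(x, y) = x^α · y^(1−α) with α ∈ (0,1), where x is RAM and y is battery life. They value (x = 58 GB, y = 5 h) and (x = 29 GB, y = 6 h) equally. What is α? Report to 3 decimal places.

α ≈ 0.208

The Cobb–Douglas utilities coincide, so 58^α·5^(1−α) = 29^α·6^(1−α).
Rearrange to (58/29)^α = (6/5)^(1−α) and take logs: α·0.693147 = (1−α)·0.182322.
So α/(1−α) = (0.182322)/(0.693147) = 0.263035, and α = 0.263035/1.263035 ≈ 0.208.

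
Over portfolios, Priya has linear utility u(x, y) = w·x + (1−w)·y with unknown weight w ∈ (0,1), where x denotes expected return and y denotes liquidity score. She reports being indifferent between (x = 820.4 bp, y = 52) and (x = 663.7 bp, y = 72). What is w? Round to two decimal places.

u(820.4,52) = u(663.7,72) means w·820.4 + (1−w)·52 = w·663.7 + (1−w)·72.
Rearranging, 156.7·w − 20·(1−w) = 0.
The marginal rate of substitution is 20/156.7, so w = 20/(156.7+20) = 0.11.

w = 0.11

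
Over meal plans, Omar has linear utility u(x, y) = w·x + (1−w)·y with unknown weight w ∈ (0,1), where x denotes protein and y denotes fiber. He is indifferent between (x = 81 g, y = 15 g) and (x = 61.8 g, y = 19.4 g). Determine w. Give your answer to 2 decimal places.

w = 0.19

Indifference: w·81 + (1−w)·15 = w·61.8 + (1−w)·19.4.
Collecting terms: w·19.2 = (1−w)·4.4.
The marginal rate of substitution is 4.4/19.2, so w = 4.4/(19.2+4.4) = 0.19.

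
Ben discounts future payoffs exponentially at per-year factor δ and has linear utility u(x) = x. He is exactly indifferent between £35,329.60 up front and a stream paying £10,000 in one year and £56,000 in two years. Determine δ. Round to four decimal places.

The stream is worth 10000δ + 56000δ² today, so 10000δ + 56000δ² = 35329.60.
Rearranged: 56000δ² + 10000δ − 35329.60 = 0.
The positive root is δ = [−10000 + √(10000² + 4·56000·35329.60)] / (2·56000) = (−10000 + 89520.000)/112000 ≈ 0.7100.

δ ≈ 0.7100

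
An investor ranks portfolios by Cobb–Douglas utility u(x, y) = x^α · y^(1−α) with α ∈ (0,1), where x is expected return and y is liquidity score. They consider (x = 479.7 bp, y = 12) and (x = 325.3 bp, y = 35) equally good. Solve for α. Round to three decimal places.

α ≈ 0.734

The Cobb–Douglas utilities coincide, so 479.7^α·12^(1−α) = 325.3^α·35^(1−α).
(479.7/325.3)^α = (35/12)^(1−α); take logs: α·ln(479.7/325.3) = (1−α)·ln(35/12), i.e. α·0.388413 = (1−α)·1.070441.
With A = 0.388413 and B = 1.070441: α·A = (1−α)·B, so α = B/(A+B) = 1.070441/1.458854 ≈ 0.734.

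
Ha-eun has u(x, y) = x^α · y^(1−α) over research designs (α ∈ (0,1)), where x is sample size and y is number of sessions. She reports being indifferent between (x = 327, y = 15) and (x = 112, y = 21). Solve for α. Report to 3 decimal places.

α ≈ 0.239

The Cobb–Douglas utilities coincide, so 327^α·15^(1−α) = 112^α·21^(1−α).
Rearrange to (327/112)^α = (21/15)^(1−α) and take logs: α·1.071461 = (1−α)·0.336472.
So α/(1−α) = (0.336472)/(1.071461) = 0.314031, and α = 0.314031/1.314031 ≈ 0.239.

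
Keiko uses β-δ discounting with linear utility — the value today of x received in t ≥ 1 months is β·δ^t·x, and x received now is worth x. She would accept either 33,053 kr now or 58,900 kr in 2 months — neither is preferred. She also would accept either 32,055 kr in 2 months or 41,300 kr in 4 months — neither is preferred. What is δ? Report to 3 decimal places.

From the later pair, β·δ^2·32055 = β·δ^4·41300; dividing through, δ^2 = 32055/41300 = 0.77615, so δ = 0.88099.

δ ≈ 0.881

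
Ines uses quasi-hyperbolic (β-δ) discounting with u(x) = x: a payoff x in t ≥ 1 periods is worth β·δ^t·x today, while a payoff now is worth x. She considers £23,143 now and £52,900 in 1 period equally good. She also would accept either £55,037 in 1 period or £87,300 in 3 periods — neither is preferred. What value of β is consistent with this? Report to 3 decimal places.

From the later pair, β·δ^1·55037 = β·δ^3·87300; dividing through, δ^2 = 55037/87300 = 0.63044, so δ = 0.79400.
Now use the now-vs-future pair: 23143 = β·δ·52900 gives β = 23143/(0.79400·52900) ≈ 0.551.

β ≈ 0.551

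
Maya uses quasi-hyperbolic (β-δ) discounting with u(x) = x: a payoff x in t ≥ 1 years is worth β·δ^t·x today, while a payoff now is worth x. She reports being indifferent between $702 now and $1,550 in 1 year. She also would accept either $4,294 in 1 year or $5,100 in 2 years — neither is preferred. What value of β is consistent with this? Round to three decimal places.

β ≈ 0.538

From the later pair, β·δ^1·4294 = β·δ^2·5100; dividing through, δ = 4294/5100 = 0.84196.
Now use the now-vs-future pair: 702 = β·δ·1550 gives β = 702/(0.84196·1550) ≈ 0.538.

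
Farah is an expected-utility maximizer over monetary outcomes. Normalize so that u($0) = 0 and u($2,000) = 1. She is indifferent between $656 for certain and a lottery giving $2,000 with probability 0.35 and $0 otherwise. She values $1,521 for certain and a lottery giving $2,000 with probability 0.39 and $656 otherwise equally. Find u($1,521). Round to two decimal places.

From the first indifference, u($656) = 0.35·u($2,000) + 0.65·u($0) = 0.35·1 + 0.65·0 = 0.35.
Then u($1,521) = 0.39·u($2,000) + 0.61·u($656) = 0.39·1.00 + 0.61·0.35 = 0.6035.

0.60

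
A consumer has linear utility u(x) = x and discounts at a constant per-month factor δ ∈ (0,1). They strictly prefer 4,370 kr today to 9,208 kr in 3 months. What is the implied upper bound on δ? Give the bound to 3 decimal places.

δ < 0.780

Comparing present values: 4370 > δ^3·9208.
Dividing by 9208: δ^3 < 0.47459. Both sides are positive, so the cube root keeps the direction.
δ < 0.47459^(1/3) = 0.780.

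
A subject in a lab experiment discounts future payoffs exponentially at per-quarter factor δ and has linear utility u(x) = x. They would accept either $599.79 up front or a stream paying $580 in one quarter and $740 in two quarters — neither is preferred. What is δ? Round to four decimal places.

δ ≈ 0.5900

Present value of the stream is 580·δ + 740·δ². Indifference gives 580δ + 740δ² = 599.79.
So 740δ² + 580δ − 599.79 = 0.
By the quadratic formula (taking the positive root), δ = (−580 + √2111778.40) / 1480 ≈ 0.5900.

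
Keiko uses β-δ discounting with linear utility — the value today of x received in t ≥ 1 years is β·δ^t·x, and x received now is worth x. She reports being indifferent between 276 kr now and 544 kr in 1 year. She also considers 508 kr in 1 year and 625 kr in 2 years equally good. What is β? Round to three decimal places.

From the later pair, β·δ^1·508 = β·δ^2·625; dividing through, δ = 508/625 = 0.81280.
Substituting δ into 276 = β·δ·544: β = 276/(442.163) ≈ 0.624.

β ≈ 0.624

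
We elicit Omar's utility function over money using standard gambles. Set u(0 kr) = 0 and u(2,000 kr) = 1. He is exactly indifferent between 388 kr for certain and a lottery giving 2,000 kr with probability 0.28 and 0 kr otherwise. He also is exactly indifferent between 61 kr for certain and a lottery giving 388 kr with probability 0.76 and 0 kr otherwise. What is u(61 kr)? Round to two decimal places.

0.21

From the first indifference, u(388 kr) = 0.28·u(2,000 kr) + 0.72·u(0 kr) = 0.28·1 + 0.72·0 = 0.28.
The second indifference gives u(61 kr) = 0.76·u(388 kr) + 0.24·u(0 kr) = 0.76·0.28 + 0.24·0.00 = 0.2128.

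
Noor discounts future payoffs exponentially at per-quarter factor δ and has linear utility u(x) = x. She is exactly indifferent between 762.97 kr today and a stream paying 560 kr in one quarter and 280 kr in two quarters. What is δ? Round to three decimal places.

δ ≈ 0.930

Equating present values: 762.97 = 560δ + 280δ².
So 280δ² + 560δ − 762.97 = 0.
The positive root is δ = [−560 + √(560² + 4·280·762.97)] / (2·280) = (−560 + 1080.799)/560 ≈ 0.930.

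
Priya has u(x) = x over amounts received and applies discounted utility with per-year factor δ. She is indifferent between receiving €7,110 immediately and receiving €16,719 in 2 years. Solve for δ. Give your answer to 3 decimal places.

The payoff in 2 years is discounted by δ^2, so u(7110) = δ^2·u(16719) and δ^2 = u(7110)/u(16719).
With u(x) = x: δ^2 = 7110/16719 = 0.42526.
So δ = 0.42526^(1/2) ≈ 0.652.

δ ≈ 0.652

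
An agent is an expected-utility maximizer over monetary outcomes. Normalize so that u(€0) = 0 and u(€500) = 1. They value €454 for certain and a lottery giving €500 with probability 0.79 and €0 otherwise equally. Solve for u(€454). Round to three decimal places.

0.790

By the standard-gamble method, u(€454) is just the indifference probability on the best outcome: 0.79.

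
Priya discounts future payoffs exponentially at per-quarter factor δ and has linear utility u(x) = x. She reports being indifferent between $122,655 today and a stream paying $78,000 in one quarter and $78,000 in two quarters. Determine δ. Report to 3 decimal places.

δ ≈ 0.850

Equating present values: 122655 = 78000δ + 78000δ².
So 78000δ² + 78000δ − 122655 = 0.
δ = (−78000 + √(78000² + 4·78000·122655)) / (2·78000) = (−78000 + √44352360000.00) / 156000 ≈ 0.850.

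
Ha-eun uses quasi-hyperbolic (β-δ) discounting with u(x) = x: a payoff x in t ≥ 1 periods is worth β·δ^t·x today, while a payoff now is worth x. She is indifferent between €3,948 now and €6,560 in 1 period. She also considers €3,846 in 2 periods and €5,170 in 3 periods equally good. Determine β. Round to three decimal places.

The second indifference involves only future payoffs, so β cancels: β·δ^2·3846 = β·δ^3·5170, giving δ = 3846/5170 = 0.74391.
Substituting δ into 3948 = β·δ·6560: β = 3948/(4880.031) ≈ 0.809.

β ≈ 0.809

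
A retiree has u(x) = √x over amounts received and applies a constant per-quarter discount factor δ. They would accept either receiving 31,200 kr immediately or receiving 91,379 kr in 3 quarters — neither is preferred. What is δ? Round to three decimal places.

The payoff in 3 quarters is discounted by δ^3, so u(31200) = δ^3·u(91379) and δ^3 = u(31200)/u(91379).
With u(x) = √x: δ^3 = √31200/√91379 = √(31200/91379) = 0.58432.
Hence δ = (0.58432)^(1/3) = 0.83602.

δ ≈ 0.836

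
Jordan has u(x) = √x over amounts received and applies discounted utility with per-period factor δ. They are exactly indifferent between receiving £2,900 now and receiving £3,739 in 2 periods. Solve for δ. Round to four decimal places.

The payoff in 2 periods is discounted by δ^2, so u(2900) = δ^2·u(3739) and δ^2 = u(2900)/u(3739).
Since u(x) = √x, δ^2 = √(2900/3739) = 0.88069.
So δ = 0.88069^(1/2) ≈ 0.9384.

δ ≈ 0.9384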